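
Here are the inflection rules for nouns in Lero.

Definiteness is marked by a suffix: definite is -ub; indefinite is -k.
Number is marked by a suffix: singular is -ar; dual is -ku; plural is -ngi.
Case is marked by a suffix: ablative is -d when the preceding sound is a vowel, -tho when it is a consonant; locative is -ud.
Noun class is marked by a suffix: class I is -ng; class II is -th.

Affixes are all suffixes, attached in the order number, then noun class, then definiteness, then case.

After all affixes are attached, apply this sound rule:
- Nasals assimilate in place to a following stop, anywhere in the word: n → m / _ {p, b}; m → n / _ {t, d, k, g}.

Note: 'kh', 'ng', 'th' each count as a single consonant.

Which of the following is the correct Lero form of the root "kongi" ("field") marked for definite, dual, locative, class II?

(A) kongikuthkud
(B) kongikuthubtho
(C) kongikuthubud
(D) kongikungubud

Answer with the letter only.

Attach number dual -ku → kongiku.
Attach noun class class II -th → kongikuth.
Attach definiteness definite -ub → kongikuthub.
Attach case locative -ud → kongikuthubud.
Nasal assimilation: no change.
So the correct form is kongikuthubud, option (C).
(B) kongikuthubtho is wrong: it uses ablative instead of locative for case.
(A) kongikuthkud is wrong: it uses indefinite instead of definite for definiteness.
(D) kongikungubud is wrong: it uses class I instead of class II for noun class.

C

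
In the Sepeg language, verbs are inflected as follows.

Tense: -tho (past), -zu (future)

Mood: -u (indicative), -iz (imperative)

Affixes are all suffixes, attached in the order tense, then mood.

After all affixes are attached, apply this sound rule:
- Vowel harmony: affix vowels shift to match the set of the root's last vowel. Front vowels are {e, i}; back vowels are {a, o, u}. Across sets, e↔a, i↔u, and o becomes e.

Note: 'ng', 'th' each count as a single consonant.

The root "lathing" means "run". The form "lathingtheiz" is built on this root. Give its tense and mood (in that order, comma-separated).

Segment: lathing-tho-iz.
tense: -tho → past.
mood: -iz → imperative.

past, imperative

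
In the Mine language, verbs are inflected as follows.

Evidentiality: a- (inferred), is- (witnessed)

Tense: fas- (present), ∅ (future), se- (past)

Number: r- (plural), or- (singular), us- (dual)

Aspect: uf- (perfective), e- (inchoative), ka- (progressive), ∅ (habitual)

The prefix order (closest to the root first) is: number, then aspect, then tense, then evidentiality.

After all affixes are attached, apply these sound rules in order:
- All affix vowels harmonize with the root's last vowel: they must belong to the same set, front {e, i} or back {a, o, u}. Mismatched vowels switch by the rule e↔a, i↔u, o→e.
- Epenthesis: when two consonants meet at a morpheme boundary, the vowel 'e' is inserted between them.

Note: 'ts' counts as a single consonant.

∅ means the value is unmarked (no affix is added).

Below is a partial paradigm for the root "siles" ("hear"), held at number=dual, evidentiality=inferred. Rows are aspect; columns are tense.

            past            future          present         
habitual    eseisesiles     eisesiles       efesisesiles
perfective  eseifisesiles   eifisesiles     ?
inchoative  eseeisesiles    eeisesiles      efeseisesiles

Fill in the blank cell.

Attach number dual us- → ussiles.
Attach aspect perfective uf- → ufussiles.
Attach tense present fas- → fasufussiles.
Attach evidentiality inferred a- → afasufussiles.
Apply vowel harmony: afasufussiles → efesifissiles.
Apply epenthesis: efesifissiles → efesifisesiles.

efesifisesiles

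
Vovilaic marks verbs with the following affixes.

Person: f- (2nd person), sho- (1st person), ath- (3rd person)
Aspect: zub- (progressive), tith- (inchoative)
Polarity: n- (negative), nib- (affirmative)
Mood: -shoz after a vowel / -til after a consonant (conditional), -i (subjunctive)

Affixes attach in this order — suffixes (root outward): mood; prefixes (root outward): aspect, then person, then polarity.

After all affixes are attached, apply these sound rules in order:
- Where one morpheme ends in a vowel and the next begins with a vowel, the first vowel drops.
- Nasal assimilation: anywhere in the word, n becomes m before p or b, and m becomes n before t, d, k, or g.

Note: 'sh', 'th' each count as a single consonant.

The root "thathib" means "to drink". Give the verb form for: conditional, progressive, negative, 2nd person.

nfzubthathibtil

Attach aspect progressive zub- → zubthathib.
Attach mood conditional -til (after consonant 'b') → zubthathibtil.
Attach person 2nd person f- → fzubthathibtil.
Attach polarity negative n- → nfzubthathibtil.
Vowel deletion: no change.
Nasal assimilation: no change.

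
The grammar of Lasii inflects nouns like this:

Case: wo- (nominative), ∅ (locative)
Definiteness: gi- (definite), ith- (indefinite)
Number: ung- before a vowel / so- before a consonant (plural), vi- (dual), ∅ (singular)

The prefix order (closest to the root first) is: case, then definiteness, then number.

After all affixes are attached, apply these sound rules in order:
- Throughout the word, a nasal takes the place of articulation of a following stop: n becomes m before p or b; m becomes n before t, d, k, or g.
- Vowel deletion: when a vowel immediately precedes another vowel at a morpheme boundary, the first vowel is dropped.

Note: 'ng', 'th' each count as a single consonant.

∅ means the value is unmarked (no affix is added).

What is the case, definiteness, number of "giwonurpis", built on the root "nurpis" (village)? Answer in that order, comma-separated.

nominative, definite, singular

Segment: gi-wo-nurpis.
case: wo- → nominative.
definiteness: gi- → definite.
number: ∅ → singular.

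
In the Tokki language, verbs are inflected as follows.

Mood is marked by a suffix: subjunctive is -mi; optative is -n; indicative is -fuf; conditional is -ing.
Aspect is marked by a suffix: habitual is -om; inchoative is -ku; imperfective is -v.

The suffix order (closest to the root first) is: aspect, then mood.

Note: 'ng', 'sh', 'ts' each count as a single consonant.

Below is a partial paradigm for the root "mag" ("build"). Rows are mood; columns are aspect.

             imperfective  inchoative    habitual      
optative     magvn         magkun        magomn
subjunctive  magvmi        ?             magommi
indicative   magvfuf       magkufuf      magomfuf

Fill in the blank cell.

magkumi

Attach aspect inchoative -ku → magku.
Attach mood subjunctive -mi → magkumi.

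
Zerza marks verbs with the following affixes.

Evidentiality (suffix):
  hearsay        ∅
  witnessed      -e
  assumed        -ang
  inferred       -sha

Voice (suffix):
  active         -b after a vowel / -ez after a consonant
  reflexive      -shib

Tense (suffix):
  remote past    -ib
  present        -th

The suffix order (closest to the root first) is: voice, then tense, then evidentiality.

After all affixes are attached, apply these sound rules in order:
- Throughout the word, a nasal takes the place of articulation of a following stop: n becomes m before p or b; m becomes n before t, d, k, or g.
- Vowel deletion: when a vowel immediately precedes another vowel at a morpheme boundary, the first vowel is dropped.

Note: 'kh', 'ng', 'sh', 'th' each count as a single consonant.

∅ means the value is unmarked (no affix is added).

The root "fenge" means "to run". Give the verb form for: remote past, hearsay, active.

Attach voice active -b (after vowel 'e') → fengeb.
Attach tense remote past -ib → fengebib.
evidentiality = hearsay: zero marking, form stays fengebib.
Nasal assimilation: no change.
Vowel deletion: no change.

fengebib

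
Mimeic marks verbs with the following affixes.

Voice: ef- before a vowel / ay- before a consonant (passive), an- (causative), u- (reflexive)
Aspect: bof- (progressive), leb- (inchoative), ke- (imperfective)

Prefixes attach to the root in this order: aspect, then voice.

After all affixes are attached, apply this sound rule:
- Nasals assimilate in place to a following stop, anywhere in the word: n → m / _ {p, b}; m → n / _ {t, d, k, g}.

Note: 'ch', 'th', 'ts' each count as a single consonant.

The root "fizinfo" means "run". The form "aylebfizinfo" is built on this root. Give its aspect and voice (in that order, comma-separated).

inchoative, passive

Segment: ay-leb-fizinfo.
aspect: leb- → inchoative.
voice: ef/ay- → passive.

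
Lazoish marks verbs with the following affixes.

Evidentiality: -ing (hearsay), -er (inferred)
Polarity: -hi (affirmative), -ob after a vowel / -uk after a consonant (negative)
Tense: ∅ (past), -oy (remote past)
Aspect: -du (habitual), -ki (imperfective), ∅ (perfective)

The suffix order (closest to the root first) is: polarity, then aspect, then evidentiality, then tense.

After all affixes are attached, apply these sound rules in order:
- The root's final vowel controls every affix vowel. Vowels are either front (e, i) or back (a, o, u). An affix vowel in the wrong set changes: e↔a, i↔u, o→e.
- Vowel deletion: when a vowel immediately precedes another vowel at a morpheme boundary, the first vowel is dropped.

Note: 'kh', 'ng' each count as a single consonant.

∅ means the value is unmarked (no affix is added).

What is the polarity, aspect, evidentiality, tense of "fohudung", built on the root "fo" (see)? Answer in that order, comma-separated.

affirmative, habitual, hearsay, past

Segment: fo-hi-du-ing.
polarity: -hi → affirmative.
aspect: -du → habitual.
evidentiality: -ing → hearsay.
tense: ∅ → past.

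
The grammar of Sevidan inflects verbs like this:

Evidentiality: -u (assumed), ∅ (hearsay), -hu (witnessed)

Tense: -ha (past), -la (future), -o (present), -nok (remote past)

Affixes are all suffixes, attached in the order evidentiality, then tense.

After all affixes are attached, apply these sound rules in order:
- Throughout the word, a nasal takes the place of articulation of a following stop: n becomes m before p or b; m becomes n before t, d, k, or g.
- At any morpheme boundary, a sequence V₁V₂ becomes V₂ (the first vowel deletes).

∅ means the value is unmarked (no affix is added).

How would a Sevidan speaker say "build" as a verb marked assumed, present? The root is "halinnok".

Attach evidentiality assumed -u → halinnoku.
Attach tense present -o → halinnokuo.
Nasal assimilation: no change.
Apply vowel deletion: halinnokuo → halinnoko.

halinnoko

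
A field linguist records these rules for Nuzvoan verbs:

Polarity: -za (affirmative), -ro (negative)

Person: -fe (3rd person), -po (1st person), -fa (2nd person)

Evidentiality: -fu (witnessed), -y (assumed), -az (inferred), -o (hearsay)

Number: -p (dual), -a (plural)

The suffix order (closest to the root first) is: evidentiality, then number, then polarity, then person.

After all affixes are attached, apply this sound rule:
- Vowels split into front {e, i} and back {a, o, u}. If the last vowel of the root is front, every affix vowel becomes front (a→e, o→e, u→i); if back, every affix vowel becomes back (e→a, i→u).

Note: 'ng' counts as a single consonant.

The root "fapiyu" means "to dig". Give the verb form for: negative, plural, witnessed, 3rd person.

fapiyufuarofa

Attach evidentiality witnessed -fu → fapiyufu.
Attach number plural -a → fapiyufua.
Attach polarity negative -ro → fapiyufuaro.
Attach person 3rd person -fe → fapiyufuarofe.
Apply vowel harmony: fapiyufuarofe → fapiyufuarofa.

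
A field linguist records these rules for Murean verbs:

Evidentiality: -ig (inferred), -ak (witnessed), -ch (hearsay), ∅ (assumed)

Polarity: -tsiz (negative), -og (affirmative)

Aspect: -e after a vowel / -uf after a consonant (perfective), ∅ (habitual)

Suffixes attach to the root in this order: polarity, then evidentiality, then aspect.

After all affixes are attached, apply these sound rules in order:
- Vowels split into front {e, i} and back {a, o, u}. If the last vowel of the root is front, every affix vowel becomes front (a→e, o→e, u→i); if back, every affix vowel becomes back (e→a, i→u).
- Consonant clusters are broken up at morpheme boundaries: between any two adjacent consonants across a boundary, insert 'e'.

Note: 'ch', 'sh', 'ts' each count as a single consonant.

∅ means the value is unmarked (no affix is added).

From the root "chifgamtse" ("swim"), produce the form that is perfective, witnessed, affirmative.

chifgamtseegekif

Attach polarity affirmative -og → chifgamtseog.
Attach evidentiality witnessed -ak → chifgamtseogak.
Attach aspect perfective -uf (after consonant 'k') → chifgamtseogakuf.
Apply vowel harmony: chifgamtseogakuf → chifgamtseegekif.
Epenthesis: no change.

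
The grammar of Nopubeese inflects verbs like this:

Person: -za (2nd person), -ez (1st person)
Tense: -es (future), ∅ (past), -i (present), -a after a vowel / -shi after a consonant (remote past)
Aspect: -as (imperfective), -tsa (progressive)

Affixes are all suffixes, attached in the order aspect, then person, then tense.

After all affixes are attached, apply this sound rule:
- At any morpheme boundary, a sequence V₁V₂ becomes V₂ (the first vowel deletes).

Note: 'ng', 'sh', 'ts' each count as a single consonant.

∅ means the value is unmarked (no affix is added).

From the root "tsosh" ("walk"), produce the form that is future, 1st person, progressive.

Attach aspect progressive -tsa → tsoshtsa.
Attach person 1st person -ez → tsoshtsaez.
Attach tense future -es → tsoshtsaezes.
Apply vowel deletion: tsoshtsaezes → tsoshtsezes.

tsoshtsezes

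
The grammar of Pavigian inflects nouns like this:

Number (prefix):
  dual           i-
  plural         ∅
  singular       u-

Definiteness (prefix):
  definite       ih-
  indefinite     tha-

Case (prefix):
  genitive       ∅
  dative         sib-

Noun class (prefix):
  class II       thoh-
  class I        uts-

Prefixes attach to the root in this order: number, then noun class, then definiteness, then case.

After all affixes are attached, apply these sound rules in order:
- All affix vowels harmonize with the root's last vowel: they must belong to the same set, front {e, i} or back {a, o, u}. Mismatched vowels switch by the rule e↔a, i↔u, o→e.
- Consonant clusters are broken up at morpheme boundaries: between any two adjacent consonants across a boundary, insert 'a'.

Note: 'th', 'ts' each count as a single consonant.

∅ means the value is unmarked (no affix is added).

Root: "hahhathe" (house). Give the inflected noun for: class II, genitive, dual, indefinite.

thethehihahhathe

Attach number dual i- → ihahhathe.
Attach noun class class II thoh- → thohihahhathe.
Attach definiteness indefinite tha- → thathohihahhathe.
case = genitive: zero marking, form stays thathohihahhathe.
Apply vowel harmony: thathohihahhathe → thethehihahhathe.
Epenthesis: no change.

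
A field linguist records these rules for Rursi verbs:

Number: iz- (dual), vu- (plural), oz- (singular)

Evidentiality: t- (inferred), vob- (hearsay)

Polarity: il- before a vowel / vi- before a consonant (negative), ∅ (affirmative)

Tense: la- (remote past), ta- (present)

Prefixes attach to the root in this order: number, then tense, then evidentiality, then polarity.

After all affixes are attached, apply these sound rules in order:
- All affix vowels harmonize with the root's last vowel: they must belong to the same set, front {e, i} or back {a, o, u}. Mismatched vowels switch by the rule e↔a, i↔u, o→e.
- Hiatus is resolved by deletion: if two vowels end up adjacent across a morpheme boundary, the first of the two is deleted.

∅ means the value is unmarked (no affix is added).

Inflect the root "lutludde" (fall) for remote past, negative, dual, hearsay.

Attach number dual iz- → izlutludde.
Attach tense remote past la- → laizlutludde.
Attach evidentiality hearsay vob- → voblaizlutludde.
Attach polarity negative vi- (before consonant 'v') → vivoblaizlutludde.
Apply vowel harmony: vivoblaizlutludde → vivebleizlutludde.
Apply vowel deletion: vivebleizlutludde → viveblizlutludde.

viveblizlutludde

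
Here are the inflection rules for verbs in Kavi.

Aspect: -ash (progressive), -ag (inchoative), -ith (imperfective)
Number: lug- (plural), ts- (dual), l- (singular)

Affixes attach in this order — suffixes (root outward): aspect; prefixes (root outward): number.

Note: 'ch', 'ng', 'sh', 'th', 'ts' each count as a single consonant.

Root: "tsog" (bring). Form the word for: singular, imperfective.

Attach aspect imperfective -ith → tsogith.
Attach number singular l- → ltsogith.

ltsogith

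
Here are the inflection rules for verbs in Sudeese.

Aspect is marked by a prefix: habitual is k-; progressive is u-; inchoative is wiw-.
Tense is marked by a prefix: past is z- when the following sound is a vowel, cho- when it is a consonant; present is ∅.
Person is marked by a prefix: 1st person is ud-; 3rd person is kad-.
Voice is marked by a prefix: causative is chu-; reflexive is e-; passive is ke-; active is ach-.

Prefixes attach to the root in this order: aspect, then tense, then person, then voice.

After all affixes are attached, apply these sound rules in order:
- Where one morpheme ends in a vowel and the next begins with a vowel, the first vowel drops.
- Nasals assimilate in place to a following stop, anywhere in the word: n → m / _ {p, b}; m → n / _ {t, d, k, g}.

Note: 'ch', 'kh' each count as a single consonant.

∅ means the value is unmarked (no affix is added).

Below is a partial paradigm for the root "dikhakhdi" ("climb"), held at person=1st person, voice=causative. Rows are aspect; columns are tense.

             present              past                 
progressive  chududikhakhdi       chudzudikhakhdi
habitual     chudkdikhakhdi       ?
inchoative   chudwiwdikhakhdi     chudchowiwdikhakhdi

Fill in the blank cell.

chudchokdikhakhdi

Attach aspect habitual k- → kdikhakhdi.
Attach tense past cho- (before consonant 'k') → chokdikhakhdi.
Attach person 1st person ud- → udchokdikhakhdi.
Attach voice causative chu- → chuudchokdikhakhdi.
Apply vowel deletion: chuudchokdikhakhdi → chudchokdikhakhdi.
Nasal assimilation: no change.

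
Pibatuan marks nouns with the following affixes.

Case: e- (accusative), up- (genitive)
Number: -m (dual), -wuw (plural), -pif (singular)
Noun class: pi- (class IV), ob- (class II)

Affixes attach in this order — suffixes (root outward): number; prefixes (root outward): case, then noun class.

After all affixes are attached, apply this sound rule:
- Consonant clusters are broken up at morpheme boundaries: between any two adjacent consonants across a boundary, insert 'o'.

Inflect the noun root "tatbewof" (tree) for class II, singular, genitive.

Attach case genitive up- → uptatbewof.
Attach number singular -pif → uptatbewofpif.
Attach noun class class II ob- → obuptatbewofpif.
Apply epenthesis: obuptatbewofpif → obupotatbewofopif.

obupotatbewofopif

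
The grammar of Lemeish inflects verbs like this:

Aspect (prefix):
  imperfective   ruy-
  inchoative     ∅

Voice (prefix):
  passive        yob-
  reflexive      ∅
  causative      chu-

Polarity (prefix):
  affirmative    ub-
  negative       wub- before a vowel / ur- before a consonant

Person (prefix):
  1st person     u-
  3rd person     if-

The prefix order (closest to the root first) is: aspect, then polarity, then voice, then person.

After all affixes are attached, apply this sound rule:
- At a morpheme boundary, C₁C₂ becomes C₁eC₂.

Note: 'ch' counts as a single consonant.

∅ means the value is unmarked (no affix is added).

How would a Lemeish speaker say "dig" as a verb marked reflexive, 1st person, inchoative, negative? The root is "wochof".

uurewochof

aspect = inchoative: zero marking, form stays wochof.
Attach polarity negative ur- (before consonant 'w') → urwochof.
voice = reflexive: zero marking, form stays urwochof.
Attach person 1st person u- → uurwochof.
Apply epenthesis: uurwochof → uurewochof.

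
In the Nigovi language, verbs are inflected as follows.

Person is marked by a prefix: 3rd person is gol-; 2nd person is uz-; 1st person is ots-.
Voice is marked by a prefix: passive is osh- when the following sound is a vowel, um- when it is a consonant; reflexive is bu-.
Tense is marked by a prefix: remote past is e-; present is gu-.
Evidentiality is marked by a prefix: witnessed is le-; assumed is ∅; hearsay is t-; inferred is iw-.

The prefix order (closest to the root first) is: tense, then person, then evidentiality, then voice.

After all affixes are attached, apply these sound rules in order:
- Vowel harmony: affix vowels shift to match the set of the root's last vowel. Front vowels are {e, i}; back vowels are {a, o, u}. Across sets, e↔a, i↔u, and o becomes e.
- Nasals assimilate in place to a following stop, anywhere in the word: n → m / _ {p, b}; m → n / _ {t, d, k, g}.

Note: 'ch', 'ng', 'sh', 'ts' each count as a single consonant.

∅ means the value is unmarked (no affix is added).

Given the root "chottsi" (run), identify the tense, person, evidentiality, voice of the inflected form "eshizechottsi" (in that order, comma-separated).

remote past, 2nd person, assumed, passive

Segment: osh-uz-e-chottsi.
tense: e- → remote past.
person: uz- → 2nd person.
evidentiality: ∅ → assumed.
voice: osh/um- → passive.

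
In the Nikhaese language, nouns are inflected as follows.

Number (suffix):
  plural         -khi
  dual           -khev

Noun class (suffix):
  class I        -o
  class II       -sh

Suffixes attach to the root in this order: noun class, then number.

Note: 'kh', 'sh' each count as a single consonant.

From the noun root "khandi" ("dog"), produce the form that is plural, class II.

Attach noun class class II -sh → khandish.
Attach number plural -khi → khandishkhi.

khandishkhi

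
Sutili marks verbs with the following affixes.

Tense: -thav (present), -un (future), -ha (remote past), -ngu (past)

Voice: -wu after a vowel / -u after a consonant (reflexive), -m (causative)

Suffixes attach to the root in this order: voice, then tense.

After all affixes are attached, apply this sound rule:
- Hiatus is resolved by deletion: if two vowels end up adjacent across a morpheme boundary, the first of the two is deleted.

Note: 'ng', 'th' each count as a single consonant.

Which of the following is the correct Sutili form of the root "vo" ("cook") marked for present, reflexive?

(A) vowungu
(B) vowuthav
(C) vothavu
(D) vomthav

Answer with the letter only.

Attach voice reflexive -wu (after vowel 'o') → vowu.
Attach tense present -thav → vowuthav.
Vowel deletion: no change.
So the correct form is vowuthav, option (B).
(C) vothavu is wrong: it has the affixes in the wrong order.
(D) vomthav is wrong: it uses causative instead of reflexive for voice.
(A) vowungu is wrong: it uses past instead of present for tense.

B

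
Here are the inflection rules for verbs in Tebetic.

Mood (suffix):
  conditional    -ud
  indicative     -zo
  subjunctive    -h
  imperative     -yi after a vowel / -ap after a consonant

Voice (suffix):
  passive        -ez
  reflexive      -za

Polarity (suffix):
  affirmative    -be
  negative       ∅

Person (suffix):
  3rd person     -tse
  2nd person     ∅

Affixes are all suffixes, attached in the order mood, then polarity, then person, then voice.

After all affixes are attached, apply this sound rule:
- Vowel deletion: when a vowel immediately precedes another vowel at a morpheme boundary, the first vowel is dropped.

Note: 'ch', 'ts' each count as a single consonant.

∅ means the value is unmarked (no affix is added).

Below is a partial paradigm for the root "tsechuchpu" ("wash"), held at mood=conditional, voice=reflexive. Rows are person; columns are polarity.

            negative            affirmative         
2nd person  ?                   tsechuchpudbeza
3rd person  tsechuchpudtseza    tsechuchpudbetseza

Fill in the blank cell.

Attach mood conditional -ud → tsechuchpuud.
polarity = negative: zero marking, form stays tsechuchpuud.
person = 2nd person: zero marking, form stays tsechuchpuud.
Attach voice reflexive -za → tsechuchpuudza.
Apply vowel deletion: tsechuchpuudza → tsechuchpudza.

tsechuchpudza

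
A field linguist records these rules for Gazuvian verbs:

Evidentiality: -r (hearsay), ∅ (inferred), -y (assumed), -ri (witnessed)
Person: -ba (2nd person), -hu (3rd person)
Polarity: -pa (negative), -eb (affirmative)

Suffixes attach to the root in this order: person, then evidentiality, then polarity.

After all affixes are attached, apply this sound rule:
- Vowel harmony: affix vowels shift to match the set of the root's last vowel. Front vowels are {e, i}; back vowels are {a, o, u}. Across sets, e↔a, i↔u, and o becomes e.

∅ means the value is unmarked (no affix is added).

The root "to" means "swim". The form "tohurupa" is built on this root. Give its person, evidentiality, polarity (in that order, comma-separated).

Segment: to-hu-ri-pa.
person: -hu → 3rd person.
evidentiality: -ri → witnessed.
polarity: -pa → negative.

3rd person, witnessed, negative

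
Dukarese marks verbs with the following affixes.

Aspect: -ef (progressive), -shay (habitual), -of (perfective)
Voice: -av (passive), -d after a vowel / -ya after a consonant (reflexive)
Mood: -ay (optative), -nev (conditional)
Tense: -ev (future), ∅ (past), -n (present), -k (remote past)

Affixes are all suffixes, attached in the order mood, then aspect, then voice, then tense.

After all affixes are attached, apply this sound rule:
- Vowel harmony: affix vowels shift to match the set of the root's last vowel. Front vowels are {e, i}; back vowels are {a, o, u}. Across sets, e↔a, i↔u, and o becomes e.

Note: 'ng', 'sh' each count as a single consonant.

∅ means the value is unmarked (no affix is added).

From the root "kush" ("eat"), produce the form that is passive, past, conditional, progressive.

kushnavafav

Attach mood conditional -nev → kushnev.
Attach aspect progressive -ef → kushnevef.
Attach voice passive -av → kushnevefav.
tense = past: zero marking, form stays kushnevefav.
Apply vowel harmony: kushnevefav → kushnavafav.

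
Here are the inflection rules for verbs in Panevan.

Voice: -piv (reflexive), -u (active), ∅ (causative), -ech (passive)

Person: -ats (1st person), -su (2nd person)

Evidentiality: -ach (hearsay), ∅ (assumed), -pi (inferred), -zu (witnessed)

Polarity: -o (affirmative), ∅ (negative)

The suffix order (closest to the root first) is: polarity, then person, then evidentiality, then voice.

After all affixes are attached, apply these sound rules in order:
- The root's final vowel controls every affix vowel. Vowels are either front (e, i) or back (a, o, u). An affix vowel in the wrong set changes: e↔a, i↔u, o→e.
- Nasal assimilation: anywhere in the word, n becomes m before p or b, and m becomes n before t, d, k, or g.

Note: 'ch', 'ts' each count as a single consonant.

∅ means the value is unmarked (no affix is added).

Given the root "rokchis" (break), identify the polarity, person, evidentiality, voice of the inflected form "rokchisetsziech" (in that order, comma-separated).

negative, 1st person, witnessed, passive

Segment: rokchis-ats-zu-ech.
polarity: ∅ → negative.
person: -ats → 1st person.
evidentiality: -zu → witnessed.
voice: -ech → passive.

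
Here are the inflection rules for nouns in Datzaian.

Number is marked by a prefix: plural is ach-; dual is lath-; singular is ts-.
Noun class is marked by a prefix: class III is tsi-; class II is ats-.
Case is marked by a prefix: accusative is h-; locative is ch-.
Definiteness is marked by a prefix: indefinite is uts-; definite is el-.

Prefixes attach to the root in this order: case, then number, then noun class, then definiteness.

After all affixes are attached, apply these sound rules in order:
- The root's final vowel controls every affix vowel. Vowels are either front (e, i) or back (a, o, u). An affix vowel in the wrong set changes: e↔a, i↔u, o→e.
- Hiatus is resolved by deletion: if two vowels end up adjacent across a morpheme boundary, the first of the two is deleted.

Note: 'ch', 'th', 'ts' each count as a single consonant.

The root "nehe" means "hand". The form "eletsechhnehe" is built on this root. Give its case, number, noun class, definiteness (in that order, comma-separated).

accusative, plural, class II, definite

Segment: el-ats-ach-h-nehe.
case: h- → accusative.
number: ach- → plural.
noun class: ats- → class II.
definiteness: el- → definite.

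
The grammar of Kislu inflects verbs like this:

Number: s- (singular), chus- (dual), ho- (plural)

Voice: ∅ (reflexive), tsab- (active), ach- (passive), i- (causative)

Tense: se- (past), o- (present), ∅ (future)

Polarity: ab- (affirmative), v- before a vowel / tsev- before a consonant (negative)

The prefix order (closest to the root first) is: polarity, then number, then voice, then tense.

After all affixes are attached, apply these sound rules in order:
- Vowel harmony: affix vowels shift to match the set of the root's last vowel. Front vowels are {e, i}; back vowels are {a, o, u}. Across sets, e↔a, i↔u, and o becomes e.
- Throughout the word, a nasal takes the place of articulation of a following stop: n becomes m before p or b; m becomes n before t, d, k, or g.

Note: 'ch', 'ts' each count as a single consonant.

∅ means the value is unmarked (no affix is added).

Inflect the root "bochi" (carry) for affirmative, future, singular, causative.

Attach polarity affirmative ab- → abbochi.
Attach number singular s- → sabbochi.
Attach voice causative i- → isabbochi.
tense = future: zero marking, form stays isabbochi.
Apply vowel harmony: isabbochi → isebbochi.
Nasal assimilation: no change.

isebbochi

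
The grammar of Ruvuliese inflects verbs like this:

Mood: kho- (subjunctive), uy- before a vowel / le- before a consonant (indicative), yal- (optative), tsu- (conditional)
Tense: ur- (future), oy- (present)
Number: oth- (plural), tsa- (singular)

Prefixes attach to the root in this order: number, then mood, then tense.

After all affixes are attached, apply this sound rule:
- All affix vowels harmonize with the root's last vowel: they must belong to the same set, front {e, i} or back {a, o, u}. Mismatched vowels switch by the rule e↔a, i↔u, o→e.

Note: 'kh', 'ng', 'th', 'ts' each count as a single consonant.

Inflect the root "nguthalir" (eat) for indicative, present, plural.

Attach number plural oth- → othnguthalir.
Attach mood indicative uy- (before vowel 'o') → uyothnguthalir.
Attach tense present oy- → oyuyothnguthalir.
Apply vowel harmony: oyuyothnguthalir → eyiyethnguthalir.

eyiyethnguthalir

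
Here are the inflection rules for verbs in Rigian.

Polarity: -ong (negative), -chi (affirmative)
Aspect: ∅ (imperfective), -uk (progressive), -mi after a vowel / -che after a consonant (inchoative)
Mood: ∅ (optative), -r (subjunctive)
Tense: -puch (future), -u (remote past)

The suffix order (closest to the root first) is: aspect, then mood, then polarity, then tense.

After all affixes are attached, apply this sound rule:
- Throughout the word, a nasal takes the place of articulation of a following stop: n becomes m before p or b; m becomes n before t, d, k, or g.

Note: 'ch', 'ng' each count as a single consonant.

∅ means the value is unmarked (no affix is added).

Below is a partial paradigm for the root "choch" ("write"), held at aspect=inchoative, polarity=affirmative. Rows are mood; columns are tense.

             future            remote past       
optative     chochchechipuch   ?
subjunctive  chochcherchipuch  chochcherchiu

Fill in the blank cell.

chochchechiu

Attach aspect inchoative -che (after consonant 'ch') → chochche.
mood = optative: zero marking, form stays chochche.
Attach polarity affirmative -chi → chochchechi.
Attach tense remote past -u → chochchechiu.
Nasal assimilation: no change.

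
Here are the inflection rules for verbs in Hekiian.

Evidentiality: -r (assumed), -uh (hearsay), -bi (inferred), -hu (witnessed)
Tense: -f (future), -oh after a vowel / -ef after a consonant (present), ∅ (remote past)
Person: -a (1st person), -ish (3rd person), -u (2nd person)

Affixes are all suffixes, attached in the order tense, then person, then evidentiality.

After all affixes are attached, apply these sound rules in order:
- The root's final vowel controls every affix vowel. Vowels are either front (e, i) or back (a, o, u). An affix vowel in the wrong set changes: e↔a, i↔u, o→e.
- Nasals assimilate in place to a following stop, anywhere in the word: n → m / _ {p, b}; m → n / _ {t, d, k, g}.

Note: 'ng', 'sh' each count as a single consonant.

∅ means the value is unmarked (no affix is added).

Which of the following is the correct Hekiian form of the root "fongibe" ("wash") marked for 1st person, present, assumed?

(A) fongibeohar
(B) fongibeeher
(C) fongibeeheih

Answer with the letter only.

Attach tense present -oh (after vowel 'e') → fongibeoh.
Attach person 1st person -a → fongibeoha.
Attach evidentiality assumed -r → fongibeohar.
Apply vowel harmony: fongibeohar → fongibeeher.
Nasal assimilation: no change.
So the correct form is fongibeeher, option (B).
(A) fongibeohar is wrong: it fails to apply the sound rule(s).
(C) fongibeeheih is wrong: it uses hearsay instead of assumed for evidentiality.

B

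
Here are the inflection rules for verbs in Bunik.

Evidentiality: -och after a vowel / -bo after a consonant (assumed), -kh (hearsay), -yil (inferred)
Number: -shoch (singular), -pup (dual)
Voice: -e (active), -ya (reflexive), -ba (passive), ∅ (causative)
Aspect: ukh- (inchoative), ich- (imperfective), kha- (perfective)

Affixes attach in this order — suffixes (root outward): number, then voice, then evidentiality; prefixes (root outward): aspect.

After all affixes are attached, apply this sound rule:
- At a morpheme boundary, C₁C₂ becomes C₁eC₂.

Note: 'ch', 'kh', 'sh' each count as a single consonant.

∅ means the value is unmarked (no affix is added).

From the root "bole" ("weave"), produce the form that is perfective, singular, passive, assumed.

Attach number singular -shoch → boleshoch.
Attach voice passive -ba → boleshochba.
Attach aspect perfective kha- → khaboleshochba.
Attach evidentiality assumed -och (after vowel 'a') → khaboleshochbaoch.
Apply epenthesis: khaboleshochbaoch → khaboleshochebaoch.

khaboleshochebaoch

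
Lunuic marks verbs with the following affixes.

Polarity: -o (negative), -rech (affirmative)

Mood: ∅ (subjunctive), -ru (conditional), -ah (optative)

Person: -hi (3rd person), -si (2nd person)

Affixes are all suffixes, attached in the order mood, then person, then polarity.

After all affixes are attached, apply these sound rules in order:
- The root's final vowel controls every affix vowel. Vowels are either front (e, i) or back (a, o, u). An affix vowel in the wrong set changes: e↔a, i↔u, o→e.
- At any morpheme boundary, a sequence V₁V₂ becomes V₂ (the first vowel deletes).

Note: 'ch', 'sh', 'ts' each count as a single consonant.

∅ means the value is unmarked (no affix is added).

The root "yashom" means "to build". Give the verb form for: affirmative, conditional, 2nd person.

yashomrusurach

Attach mood conditional -ru → yashomru.
Attach person 2nd person -si → yashomrusi.
Attach polarity affirmative -rech → yashomrusirech.
Apply vowel harmony: yashomrusirech → yashomrusurach.
Vowel deletion: no change.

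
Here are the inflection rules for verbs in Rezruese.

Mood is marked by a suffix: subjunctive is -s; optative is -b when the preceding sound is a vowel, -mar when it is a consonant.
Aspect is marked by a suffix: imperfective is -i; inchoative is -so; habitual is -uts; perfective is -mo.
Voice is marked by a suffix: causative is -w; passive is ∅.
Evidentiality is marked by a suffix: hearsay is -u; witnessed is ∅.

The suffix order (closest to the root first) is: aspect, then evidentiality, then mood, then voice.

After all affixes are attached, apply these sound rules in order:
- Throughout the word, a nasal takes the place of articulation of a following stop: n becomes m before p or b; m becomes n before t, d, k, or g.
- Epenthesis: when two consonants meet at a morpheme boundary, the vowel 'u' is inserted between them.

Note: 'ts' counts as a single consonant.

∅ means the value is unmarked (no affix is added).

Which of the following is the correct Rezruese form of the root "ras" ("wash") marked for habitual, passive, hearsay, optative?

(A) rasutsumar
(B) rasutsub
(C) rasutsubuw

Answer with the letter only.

Attach aspect habitual -uts → rasuts.
Attach evidentiality hearsay -u → rasutsu.
Attach mood optative -b (after vowel 'u') → rasutsub.
voice = passive: zero marking, form stays rasutsub.
Nasal assimilation: no change.
Epenthesis: no change.
So the correct form is rasutsub, option (B).
(A) rasutsumar is wrong: it uses witnessed instead of hearsay for evidentiality.
(C) rasutsubuw is wrong: it uses causative instead of passive for voice.

B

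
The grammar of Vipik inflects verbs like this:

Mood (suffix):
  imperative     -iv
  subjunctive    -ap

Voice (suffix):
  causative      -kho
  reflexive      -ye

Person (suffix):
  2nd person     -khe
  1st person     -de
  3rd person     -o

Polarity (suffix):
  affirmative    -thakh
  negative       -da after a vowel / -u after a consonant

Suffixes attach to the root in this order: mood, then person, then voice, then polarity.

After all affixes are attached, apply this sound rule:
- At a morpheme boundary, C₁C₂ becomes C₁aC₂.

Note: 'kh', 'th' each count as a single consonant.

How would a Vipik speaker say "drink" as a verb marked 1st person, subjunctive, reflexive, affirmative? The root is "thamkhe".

Attach mood subjunctive -ap → thamkheap.
Attach person 1st person -de → thamkheapde.
Attach voice reflexive -ye → thamkheapdeye.
Attach polarity affirmative -thakh → thamkheapdeyethakh.
Apply epenthesis: thamkheapdeyethakh → thamkheapadeyethakh.

thamkheapadeyethakh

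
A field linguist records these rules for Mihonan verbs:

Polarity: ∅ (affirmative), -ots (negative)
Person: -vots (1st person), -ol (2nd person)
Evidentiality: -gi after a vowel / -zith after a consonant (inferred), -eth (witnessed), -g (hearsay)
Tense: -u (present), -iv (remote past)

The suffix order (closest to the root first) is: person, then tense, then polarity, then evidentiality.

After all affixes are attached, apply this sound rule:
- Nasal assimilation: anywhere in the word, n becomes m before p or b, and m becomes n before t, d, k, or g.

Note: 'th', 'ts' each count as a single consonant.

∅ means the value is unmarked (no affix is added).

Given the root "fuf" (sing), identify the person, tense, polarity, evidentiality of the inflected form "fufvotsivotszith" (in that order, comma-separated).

Segment: fuf-vots-iv-ots-zith.
person: -vots → 1st person.
tense: -iv → remote past.
polarity: -ots → negative.
evidentiality: -gi/zith → inferred.

1st person, remote past, negative, inferred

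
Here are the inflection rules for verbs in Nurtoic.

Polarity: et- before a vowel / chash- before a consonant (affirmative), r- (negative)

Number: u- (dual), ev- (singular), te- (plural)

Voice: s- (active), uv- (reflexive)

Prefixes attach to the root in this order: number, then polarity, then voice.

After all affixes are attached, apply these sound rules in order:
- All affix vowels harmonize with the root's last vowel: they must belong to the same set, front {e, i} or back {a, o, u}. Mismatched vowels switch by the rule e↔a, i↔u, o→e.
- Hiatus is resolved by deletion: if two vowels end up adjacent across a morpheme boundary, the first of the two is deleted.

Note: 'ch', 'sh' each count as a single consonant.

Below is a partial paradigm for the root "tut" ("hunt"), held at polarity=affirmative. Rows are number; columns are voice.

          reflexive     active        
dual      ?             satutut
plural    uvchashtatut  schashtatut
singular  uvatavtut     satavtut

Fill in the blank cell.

Attach number dual u- → utut.
Attach polarity affirmative et- (before vowel 'u') → etutut.
Attach voice reflexive uv- → uvetutut.
Apply vowel harmony: uvetutut → uvatutut.
Vowel deletion: no change.

uvatutut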